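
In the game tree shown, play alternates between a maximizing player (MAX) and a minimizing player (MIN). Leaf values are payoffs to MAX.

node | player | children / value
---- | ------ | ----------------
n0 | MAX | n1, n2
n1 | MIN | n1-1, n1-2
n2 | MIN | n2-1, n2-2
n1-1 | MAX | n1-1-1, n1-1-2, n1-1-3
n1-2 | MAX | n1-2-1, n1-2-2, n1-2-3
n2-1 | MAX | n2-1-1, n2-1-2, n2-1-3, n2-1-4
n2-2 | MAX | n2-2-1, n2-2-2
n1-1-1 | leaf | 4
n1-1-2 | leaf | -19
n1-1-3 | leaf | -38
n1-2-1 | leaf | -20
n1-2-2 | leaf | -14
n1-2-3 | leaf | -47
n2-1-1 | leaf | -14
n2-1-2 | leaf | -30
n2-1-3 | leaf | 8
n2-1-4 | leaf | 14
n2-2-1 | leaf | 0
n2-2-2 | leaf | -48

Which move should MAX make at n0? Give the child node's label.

n1-1 (MAX): max(4, -19, -38) = 4
n1-2 (MAX): max(-20, -14, -47) = -14
n1 (MIN): min(4, -14) = -14
n2-1 (MAX): max(-14, -30, 8, 14) = 14
n2-2 (MAX): max(0, -48) = 0
n2 (MIN): min(14, 0) = 0
n0 (MAX): max(-14, 0) = 0
MAX at n0 wants the highest of {n1=-14, n2=0}, so chooses n2.

n2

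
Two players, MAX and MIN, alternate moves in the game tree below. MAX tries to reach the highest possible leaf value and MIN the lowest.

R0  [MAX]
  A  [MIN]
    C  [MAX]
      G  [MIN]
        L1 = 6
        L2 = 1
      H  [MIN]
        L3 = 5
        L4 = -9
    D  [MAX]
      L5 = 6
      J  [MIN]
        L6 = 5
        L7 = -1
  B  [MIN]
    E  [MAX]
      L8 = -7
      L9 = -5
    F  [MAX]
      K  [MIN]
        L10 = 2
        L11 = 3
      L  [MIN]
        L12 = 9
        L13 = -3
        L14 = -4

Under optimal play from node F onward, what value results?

K (MIN): min(2, 3) = 2
L (MIN): min(9, -3, -4) = -4
F (MAX): max(2, -4) = 2

2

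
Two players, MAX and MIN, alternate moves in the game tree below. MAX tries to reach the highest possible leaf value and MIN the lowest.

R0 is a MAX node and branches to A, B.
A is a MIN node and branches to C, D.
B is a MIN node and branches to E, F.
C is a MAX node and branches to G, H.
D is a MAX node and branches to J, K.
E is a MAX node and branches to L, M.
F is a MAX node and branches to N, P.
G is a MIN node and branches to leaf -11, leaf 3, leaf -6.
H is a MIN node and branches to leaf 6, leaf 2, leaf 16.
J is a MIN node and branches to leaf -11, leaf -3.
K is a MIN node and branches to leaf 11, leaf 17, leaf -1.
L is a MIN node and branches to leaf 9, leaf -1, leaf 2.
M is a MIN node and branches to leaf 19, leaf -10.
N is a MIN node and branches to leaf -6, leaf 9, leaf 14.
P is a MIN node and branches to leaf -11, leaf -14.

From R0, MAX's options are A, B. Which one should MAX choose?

A

G (MIN): min(-11, 3, -6) = -11
H (MIN): min(6, 2, 16) = 2
C (MAX): max(-11, 2) = 2
J (MIN): min(-11, -3) = -11
K (MIN): min(11, 17, -1) = -1
D (MAX): max(-11, -1) = -1
A (MIN): min(2, -1) = -1
L (MIN): min(9, -1, 2) = -1
M (MIN): min(19, -10) = -10
E (MAX): max(-1, -10) = -1
N (MIN): min(-6, 9, 14) = -6
P (MIN): min(-11, -14) = -14
F (MAX): max(-6, -14) = -6
B (MIN): min(-1, -6) = -6
R0 (MAX): max(-1, -6) = -1
MAX at R0 wants the highest of {A=-1, B=-6}, so chooses A.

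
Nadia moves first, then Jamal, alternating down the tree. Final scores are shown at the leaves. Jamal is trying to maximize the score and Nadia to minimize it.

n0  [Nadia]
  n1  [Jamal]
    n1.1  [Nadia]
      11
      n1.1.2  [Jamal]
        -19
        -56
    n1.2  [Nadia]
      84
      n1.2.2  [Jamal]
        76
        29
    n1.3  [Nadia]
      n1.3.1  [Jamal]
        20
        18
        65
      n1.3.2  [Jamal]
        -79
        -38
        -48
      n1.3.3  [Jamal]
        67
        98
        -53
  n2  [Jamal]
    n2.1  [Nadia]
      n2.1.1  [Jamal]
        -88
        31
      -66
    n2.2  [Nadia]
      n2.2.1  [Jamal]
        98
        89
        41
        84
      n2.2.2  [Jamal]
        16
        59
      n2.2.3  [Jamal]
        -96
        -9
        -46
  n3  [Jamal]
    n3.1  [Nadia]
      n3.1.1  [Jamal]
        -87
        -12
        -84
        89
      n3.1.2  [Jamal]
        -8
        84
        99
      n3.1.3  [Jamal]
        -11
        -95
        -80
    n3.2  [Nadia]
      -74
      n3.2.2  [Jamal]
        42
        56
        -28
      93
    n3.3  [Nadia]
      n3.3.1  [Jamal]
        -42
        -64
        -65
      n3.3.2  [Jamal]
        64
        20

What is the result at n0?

-11

n1.1.2 (Jamal): max(-19, -56) = -19
n1.1 (Nadia): min(11, -19) = -19
n1.2.2 (Jamal): max(76, 29) = 76
n1.2 (Nadia): min(84, 76) = 76
n1.3.1 (Jamal): max(20, 18, 65) = 65
n1.3.2 (Jamal): max(-79, -38, -48) = -38
n1.3.3 (Jamal): max(67, 98, -53) = 98
n1.3 (Nadia): min(65, -38, 98) = -38
n1 (Jamal): max(-19, 76, -38) = 76
n2.1.1 (Jamal): max(-88, 31) = 31
n2.1 (Nadia): min(31, -66) = -66
n2.2.1 (Jamal): max(98, 89, 41, 84) = 98
n2.2.2 (Jamal): max(16, 59) = 59
n2.2.3 (Jamal): max(-96, -9, -46) = -9
n2.2 (Nadia): min(98, 59, -9) = -9
n2 (Jamal): max(-66, -9) = -9
n3.1.1 (Jamal): max(-87, -12, -84, 89) = 89
n3.1.2 (Jamal): max(-8, 84, 99) = 99
n3.1.3 (Jamal): max(-11, -95, -80) = -11
n3.1 (Nadia): min(89, 99, -11) = -11
n3.2.2 (Jamal): max(42, 56, -28) = 56
n3.2 (Nadia): min(-74, 56, 93) = -74
n3.3.1 (Jamal): max(-42, -64, -65) = -42
n3.3.2 (Jamal): max(64, 20) = 64
n3.3 (Nadia): min(-42, 64) = -42
n3 (Jamal): max(-11, -74, -42) = -11
n0 (Nadia): min(76, -9, -11) = -11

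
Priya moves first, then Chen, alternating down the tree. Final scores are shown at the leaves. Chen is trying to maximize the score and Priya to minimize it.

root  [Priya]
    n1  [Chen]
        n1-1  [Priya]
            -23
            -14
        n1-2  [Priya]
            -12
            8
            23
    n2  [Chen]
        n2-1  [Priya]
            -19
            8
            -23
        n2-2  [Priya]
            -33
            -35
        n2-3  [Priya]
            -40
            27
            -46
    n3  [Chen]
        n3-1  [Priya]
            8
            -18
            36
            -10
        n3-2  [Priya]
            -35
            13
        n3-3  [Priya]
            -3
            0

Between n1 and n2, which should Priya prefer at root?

n1-1 (Priya): min(-23, -14) = -23
n1-2 (Priya): min(-12, 8, 23) = -12
n1 (Chen): max(-23, -12) = -12
n2-1 (Priya): min(-19, 8, -23) = -23
n2-2 (Priya): min(-33, -35) = -35
n2-3 (Priya): min(-40, 27, -46) = -46
n2 (Chen): max(-23, -35, -46) = -23
Priya prefers the lower value; n1=-12, n2=-23. n2 is better since -23 < -12.

n2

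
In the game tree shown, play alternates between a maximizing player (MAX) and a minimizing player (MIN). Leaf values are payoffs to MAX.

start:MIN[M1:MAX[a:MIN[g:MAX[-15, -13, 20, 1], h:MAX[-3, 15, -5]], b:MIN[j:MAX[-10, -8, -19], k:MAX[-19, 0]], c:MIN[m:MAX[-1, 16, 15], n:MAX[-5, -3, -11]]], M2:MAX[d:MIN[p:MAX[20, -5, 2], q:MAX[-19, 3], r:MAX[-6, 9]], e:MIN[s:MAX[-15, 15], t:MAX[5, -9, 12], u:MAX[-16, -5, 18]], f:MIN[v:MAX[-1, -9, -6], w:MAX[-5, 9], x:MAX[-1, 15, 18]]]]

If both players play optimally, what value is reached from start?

g (MAX): max(-15, -13, 20, 1) = 20
h (MAX): max(-3, 15, -5) = 15
a (MIN): min(20, 15) = 15
j (MAX): max(-10, -8, -19) = -8
k (MAX): max(-19, 0) = 0
b (MIN): min(-8, 0) = -8
m (MAX): max(-1, 16, 15) = 16
n (MAX): max(-5, -3, -11) = -3
c (MIN): min(16, -3) = -3
M1 (MAX): max(15, -8, -3) = 15
p (MAX): max(20, -5, 2) = 20
q (MAX): max(-19, 3) = 3
r (MAX): max(-6, 9) = 9
d (MIN): min(20, 3, 9) = 3
s (MAX): max(-15, 15) = 15
t (MAX): max(5, -9, 12) = 12
u (MAX): max(-16, -5, 18) = 18
e (MIN): min(15, 12, 18) = 12
v (MAX): max(-1, -9, -6) = -1
w (MAX): max(-5, 9) = 9
x (MAX): max(-1, 15, 18) = 18
f (MIN): min(-1, 9, 18) = -1
M2 (MAX): max(3, 12, -1) = 12
start (MIN): min(15, 12) = 12

12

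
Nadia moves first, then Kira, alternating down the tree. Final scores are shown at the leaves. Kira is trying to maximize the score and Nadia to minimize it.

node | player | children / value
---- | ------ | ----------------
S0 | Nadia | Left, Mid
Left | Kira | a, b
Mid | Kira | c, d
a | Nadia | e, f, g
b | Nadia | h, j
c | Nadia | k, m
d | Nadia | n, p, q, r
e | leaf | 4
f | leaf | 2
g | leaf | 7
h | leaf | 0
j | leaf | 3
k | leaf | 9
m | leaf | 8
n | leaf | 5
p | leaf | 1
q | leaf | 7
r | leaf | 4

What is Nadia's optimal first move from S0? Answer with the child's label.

a (Nadia): min(4, 2, 7) = 2
b (Nadia): min(0, 3) = 0
Left (Kira): max(2, 0) = 2
c (Nadia): min(9, 8) = 8
d (Nadia): min(5, 1, 7, 4) = 1
Mid (Kira): max(8, 1) = 8
S0 (Nadia): min(2, 8) = 2
Nadia at S0 wants the lowest of {Left=2, Mid=8}, so chooses Left.

Left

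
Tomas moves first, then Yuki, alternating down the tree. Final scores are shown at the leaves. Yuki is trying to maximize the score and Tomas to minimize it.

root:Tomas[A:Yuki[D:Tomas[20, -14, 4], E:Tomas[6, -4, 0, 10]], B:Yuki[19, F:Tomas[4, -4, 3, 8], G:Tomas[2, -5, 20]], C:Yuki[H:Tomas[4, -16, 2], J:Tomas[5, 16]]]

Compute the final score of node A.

D (Tomas): min(20, -14, 4) = -14
E (Tomas): min(6, -4, 0, 10) = -4
A (Yuki): max(-14, -4) = -4

-4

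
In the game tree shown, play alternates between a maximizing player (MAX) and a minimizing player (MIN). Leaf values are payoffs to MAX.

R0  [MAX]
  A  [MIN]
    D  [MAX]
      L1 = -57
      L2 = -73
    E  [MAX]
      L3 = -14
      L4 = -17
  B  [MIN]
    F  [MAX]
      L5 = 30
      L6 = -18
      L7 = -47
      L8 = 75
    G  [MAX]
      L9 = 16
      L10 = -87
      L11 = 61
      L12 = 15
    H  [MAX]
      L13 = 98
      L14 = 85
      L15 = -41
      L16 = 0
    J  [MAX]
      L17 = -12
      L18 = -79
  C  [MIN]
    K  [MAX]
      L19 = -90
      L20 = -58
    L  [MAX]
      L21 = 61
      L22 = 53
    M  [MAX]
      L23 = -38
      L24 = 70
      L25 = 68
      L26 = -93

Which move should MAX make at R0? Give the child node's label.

B

D (MAX): max(-57, -73) = -57
E (MAX): max(-14, -17) = -14
A (MIN): min(-57, -14) = -57
F (MAX): max(30, -18, -47, 75) = 75
G (MAX): max(16, -87, 61, 15) = 61
H (MAX): max(98, 85, -41, 0) = 98
J (MAX): max(-12, -79) = -12
B (MIN): min(75, 61, 98, -12) = -12
K (MAX): max(-90, -58) = -58
L (MAX): max(61, 53) = 61
M (MAX): max(-38, 70, 68, -93) = 70
C (MIN): min(-58, 61, 70) = -58
R0 (MAX): max(-57, -12, -58) = -12
MAX at R0 wants the highest of {A=-57, B=-12, C=-58}, so chooses B.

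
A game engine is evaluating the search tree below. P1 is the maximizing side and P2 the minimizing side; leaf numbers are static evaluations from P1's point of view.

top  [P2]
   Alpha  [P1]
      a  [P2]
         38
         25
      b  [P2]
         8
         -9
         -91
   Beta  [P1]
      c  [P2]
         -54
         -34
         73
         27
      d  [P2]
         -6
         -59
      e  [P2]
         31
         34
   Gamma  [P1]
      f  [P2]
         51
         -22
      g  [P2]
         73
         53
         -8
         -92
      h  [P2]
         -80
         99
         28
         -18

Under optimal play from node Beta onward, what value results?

31

c (P2): min(-54, -34, 73, 27) = -54
d (P2): min(-6, -59) = -59
e (P2): min(31, 34) = 31
Beta (P1): max(-54, -59, 31) = 31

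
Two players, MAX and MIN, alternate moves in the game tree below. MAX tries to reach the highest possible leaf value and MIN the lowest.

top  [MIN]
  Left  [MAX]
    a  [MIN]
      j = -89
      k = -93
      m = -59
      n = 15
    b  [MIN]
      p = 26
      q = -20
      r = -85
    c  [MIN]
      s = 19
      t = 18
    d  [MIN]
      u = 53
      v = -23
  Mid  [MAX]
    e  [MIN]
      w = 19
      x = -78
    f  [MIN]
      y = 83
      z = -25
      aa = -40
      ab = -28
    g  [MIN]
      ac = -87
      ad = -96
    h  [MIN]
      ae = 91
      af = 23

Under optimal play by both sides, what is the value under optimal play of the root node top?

18

a (MIN): min(-89, -93, -59, 15) = -93
b (MIN): min(26, -20, -85) = -85
c (MIN): min(19, 18) = 18
d (MIN): min(53, -23) = -23
Left (MAX): max(-93, -85, 18, -23) = 18
e (MIN): min(19, -78) = -78
f (MIN): min(83, -25, -40, -28) = -40
g (MIN): min(-87, -96) = -96
h (MIN): min(91, 23) = 23
Mid (MAX): max(-78, -40, -96, 23) = 23
top (MIN): min(18, 23) = 18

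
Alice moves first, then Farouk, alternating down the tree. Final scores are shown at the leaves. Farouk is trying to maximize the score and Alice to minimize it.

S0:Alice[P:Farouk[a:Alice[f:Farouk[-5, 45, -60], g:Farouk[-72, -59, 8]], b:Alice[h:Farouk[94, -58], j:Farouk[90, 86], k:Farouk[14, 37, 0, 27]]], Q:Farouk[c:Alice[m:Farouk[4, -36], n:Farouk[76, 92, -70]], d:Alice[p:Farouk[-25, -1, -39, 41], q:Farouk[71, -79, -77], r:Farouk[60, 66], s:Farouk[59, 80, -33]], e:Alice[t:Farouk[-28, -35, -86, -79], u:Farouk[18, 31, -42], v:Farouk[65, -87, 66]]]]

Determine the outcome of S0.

f (Farouk): max(-5, 45, -60) = 45
g (Farouk): max(-72, -59, 8) = 8
a (Alice): min(45, 8) = 8
h (Farouk): max(94, -58) = 94
j (Farouk): max(90, 86) = 90
k (Farouk): max(14, 37, 0, 27) = 37
b (Alice): min(94, 90, 37) = 37
P (Farouk): max(8, 37) = 37
m (Farouk): max(4, -36) = 4
n (Farouk): max(76, 92, -70) = 92
c (Alice): min(4, 92) = 4
p (Farouk): max(-25, -1, -39, 41) = 41
q (Farouk): max(71, -79, -77) = 71
r (Farouk): max(60, 66) = 66
s (Farouk): max(59, 80, -33) = 80
d (Alice): min(41, 71, 66, 80) = 41
t (Farouk): max(-28, -35, -86, -79) = -28
u (Farouk): max(18, 31, -42) = 31
v (Farouk): max(65, -87, 66) = 66
e (Alice): min(-28, 31, 66) = -28
Q (Farouk): max(4, 41, -28) = 41
S0 (Alice): min(37, 41) = 37

37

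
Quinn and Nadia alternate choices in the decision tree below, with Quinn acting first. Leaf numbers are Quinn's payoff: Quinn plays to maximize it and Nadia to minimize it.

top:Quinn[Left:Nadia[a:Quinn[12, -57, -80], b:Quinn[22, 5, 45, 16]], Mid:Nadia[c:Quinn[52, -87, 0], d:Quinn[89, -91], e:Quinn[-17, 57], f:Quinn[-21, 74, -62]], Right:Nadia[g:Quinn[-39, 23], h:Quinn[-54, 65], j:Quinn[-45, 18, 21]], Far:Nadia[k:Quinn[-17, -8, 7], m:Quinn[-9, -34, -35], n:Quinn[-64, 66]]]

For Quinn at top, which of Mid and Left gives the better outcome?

c (Quinn): max(52, -87, 0) = 52
d (Quinn): max(89, -91) = 89
e (Quinn): max(-17, 57) = 57
f (Quinn): max(-21, 74, -62) = 74
Mid (Nadia): min(52, 89, 57, 74) = 52
a (Quinn): max(12, -57, -80) = 12
b (Quinn): max(22, 5, 45, 16) = 45
Left (Nadia): min(12, 45) = 12
Quinn prefers the higher value; Mid=52, Left=12. Mid is better since 52 > 12.

Mid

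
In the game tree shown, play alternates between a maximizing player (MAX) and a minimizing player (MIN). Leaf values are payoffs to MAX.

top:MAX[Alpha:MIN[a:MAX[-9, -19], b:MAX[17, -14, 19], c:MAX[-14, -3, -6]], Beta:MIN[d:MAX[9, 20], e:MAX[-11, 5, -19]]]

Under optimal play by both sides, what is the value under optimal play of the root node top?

a (MAX): max(-9, -19) = -9
b (MAX): max(17, -14, 19) = 19
c (MAX): max(-14, -3, -6) = -3
Alpha (MIN): min(-9, 19, -3) = -9
d (MAX): max(9, 20) = 20
e (MAX): max(-11, 5, -19) = 5
Beta (MIN): min(20, 5) = 5
top (MAX): max(-9, 5) = 5

5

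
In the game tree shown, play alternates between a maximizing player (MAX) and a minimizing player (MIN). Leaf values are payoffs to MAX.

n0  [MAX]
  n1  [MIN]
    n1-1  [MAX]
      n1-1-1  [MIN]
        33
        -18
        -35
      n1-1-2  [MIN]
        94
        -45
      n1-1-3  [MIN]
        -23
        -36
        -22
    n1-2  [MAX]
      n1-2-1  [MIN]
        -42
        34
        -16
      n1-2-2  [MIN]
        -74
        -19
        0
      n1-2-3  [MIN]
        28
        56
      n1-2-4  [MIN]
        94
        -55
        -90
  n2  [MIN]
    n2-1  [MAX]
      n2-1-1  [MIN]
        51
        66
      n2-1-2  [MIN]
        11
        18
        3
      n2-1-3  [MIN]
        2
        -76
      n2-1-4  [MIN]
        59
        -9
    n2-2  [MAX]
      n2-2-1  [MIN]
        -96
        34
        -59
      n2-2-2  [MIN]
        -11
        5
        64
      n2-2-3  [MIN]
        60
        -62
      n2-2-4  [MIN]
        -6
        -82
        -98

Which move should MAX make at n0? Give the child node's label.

n2

n1-1-1 (MIN): min(33, -18, -35) = -35
n1-1-2 (MIN): min(94, -45) = -45
n1-1-3 (MIN): min(-23, -36, -22) = -36
n1-1 (MAX): max(-35, -45, -36) = -35
n1-2-1 (MIN): min(-42, 34, -16) = -42
n1-2-2 (MIN): min(-74, -19, 0) = -74
n1-2-3 (MIN): min(28, 56) = 28
n1-2-4 (MIN): min(94, -55, -90) = -90
n1-2 (MAX): max(-42, -74, 28, -90) = 28
n1 (MIN): min(-35, 28) = -35
n2-1-1 (MIN): min(51, 66) = 51
n2-1-2 (MIN): min(11, 18, 3) = 3
n2-1-3 (MIN): min(2, -76) = -76
n2-1-4 (MIN): min(59, -9) = -9
n2-1 (MAX): max(51, 3, -76, -9) = 51
n2-2-1 (MIN): min(-96, 34, -59) = -96
n2-2-2 (MIN): min(-11, 5, 64) = -11
n2-2-3 (MIN): min(60, -62) = -62
n2-2-4 (MIN): min(-6, -82, -98) = -98
n2-2 (MAX): max(-96, -11, -62, -98) = -11
n2 (MIN): min(51, -11) = -11
n0 (MAX): max(-35, -11) = -11
MAX at n0 wants the highest of {n1=-35, n2=-11}, so chooses n2.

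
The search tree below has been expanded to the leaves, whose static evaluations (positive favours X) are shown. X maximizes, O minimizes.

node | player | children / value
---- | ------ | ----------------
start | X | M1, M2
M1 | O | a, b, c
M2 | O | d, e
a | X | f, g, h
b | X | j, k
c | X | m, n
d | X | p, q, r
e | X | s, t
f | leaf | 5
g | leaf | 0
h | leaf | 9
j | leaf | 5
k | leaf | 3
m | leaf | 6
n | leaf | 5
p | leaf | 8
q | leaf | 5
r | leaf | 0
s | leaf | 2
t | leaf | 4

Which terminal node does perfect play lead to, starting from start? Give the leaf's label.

j

a (X): max(5, 0, 9) = 9
b (X): max(5, 3) = 5
c (X): max(6, 5) = 6
M1 (O): min(9, 5, 6) = 5
d (X): max(8, 5, 0) = 8
e (X): max(2, 4) = 4
M2 (O): min(8, 4) = 4
start (X): max(5, 4) = 5
At start, X picks M1 (highest: 5).
At M1, O picks b (lowest: 5).
At b, X picks j (highest: 5).
Terminal value 5.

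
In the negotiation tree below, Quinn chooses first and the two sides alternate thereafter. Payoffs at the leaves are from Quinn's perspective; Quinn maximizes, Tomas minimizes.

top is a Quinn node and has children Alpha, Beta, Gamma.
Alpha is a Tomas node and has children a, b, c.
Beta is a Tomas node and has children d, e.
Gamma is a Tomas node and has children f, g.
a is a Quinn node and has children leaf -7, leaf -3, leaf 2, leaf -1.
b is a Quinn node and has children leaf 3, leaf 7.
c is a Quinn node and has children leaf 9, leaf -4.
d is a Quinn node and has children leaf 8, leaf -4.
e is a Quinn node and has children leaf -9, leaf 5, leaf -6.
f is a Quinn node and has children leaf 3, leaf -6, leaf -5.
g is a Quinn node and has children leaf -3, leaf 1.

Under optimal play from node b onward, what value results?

7

b (Quinn): max(3, 7) = 7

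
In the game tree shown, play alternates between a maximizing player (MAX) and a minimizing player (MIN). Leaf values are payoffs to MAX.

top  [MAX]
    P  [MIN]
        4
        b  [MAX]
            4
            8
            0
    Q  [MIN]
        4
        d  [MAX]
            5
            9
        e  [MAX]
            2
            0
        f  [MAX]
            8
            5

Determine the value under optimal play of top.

b (MAX): max(4, 8, 0) = 8
P (MIN): min(4, 8) = 4
d (MAX): max(5, 9) = 9
e (MAX): max(2, 0) = 2
f (MAX): max(8, 5) = 8
Q (MIN): min(4, 9, 2, 8) = 2
top (MAX): max(4, 2) = 4

4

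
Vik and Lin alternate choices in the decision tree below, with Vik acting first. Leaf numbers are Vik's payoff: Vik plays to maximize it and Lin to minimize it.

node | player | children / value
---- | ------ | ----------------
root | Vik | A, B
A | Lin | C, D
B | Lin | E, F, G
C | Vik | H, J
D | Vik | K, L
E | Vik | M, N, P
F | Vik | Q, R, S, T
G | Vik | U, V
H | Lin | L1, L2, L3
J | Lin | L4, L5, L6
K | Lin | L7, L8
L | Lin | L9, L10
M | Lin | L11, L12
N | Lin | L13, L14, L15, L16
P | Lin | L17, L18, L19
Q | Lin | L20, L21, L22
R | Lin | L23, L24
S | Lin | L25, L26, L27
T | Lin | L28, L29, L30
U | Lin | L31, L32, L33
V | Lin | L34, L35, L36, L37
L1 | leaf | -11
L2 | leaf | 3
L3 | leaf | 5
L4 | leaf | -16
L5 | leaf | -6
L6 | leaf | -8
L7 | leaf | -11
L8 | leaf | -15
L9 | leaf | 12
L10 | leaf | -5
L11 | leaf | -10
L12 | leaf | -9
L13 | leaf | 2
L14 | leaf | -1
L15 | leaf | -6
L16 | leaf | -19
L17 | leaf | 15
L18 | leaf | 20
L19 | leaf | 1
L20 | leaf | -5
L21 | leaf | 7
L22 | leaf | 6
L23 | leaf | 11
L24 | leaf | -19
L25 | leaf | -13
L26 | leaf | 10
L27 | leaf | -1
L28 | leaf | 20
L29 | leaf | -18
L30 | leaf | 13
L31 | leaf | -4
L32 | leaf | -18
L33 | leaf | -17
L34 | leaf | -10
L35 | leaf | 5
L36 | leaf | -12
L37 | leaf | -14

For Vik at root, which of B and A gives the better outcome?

A

M (Lin): min(-10, -9) = -10
N (Lin): min(2, -1, -6, -19) = -19
P (Lin): min(15, 20, 1) = 1
E (Vik): max(-10, -19, 1) = 1
Q (Lin): min(-5, 7, 6) = -5
R (Lin): min(11, -19) = -19
S (Lin): min(-13, 10, -1) = -13
T (Lin): min(20, -18, 13) = -18
F (Vik): max(-5, -19, -13, -18) = -5
U (Lin): min(-4, -18, -17) = -18
V (Lin): min(-10, 5, -12, -14) = -14
G (Vik): max(-18, -14) = -14
B (Lin): min(1, -5, -14) = -14
H (Lin): min(-11, 3, 5) = -11
J (Lin): min(-16, -6, -8) = -16
C (Vik): max(-11, -16) = -11
K (Lin): min(-11, -15) = -15
L (Lin): min(12, -5) = -5
D (Vik): max(-15, -5) = -5
A (Lin): min(-11, -5) = -11
Vik prefers the higher value; B=-14, A=-11. A is better since -11 > -14.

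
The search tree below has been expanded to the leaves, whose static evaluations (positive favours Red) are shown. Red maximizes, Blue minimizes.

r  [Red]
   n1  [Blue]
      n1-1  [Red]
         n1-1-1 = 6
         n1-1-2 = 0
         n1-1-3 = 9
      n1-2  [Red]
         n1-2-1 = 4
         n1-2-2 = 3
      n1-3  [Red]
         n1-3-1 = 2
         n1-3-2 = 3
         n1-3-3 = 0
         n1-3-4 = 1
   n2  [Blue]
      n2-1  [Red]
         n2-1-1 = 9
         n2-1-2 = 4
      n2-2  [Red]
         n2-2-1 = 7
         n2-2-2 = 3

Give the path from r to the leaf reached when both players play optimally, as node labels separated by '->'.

n1-1 (Red): max(6, 0, 9) = 9
n1-2 (Red): max(4, 3) = 4
n1-3 (Red): max(2, 3, 0, 1) = 3
n1 (Blue): min(9, 4, 3) = 3
n2-1 (Red): max(9, 4) = 9
n2-2 (Red): max(7, 3) = 7
n2 (Blue): min(9, 7) = 7
r (Red): max(3, 7) = 7
At r, Red picks n2 (highest: 7).
At n2, Blue picks n2-2 (lowest: 7).
At n2-2, Red picks n2-2-1 (highest: 7).
Terminal value 7.

r -> n2 -> n2-2 -> n2-2-1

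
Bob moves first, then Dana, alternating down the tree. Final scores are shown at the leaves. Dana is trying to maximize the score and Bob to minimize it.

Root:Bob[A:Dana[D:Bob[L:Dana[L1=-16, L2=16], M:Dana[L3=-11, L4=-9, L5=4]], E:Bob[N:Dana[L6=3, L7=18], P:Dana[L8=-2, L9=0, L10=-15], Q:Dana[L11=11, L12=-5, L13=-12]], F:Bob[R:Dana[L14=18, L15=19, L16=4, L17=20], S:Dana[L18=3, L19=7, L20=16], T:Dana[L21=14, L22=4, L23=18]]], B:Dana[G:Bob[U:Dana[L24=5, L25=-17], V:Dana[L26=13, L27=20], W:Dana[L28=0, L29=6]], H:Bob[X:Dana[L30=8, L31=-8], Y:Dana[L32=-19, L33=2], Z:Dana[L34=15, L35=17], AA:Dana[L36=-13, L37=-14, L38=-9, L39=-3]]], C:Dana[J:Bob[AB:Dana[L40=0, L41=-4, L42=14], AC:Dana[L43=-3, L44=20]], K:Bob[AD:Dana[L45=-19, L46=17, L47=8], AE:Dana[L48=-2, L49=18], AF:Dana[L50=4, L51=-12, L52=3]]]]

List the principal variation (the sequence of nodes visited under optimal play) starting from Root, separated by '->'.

Root -> B -> G -> U -> L24

L (Dana): max(-16, 16) = 16
M (Dana): max(-11, -9, 4) = 4
D (Bob): min(16, 4) = 4
N (Dana): max(3, 18) = 18
P (Dana): max(-2, 0, -15) = 0
Q (Dana): max(11, -5, -12) = 11
E (Bob): min(18, 0, 11) = 0
R (Dana): max(18, 19, 4, 20) = 20
S (Dana): max(3, 7, 16) = 16
T (Dana): max(14, 4, 18) = 18
F (Bob): min(20, 16, 18) = 16
A (Dana): max(4, 0, 16) = 16
U (Dana): max(5, -17) = 5
V (Dana): max(13, 20) = 20
W (Dana): max(0, 6) = 6
G (Bob): min(5, 20, 6) = 5
X (Dana): max(8, -8) = 8
Y (Dana): max(-19, 2) = 2
Z (Dana): max(15, 17) = 17
AA (Dana): max(-13, -14, -9, -3) = -3
H (Bob): min(8, 2, 17, -3) = -3
B (Dana): max(5, -3) = 5
AB (Dana): max(0, -4, 14) = 14
AC (Dana): max(-3, 20) = 20
J (Bob): min(14, 20) = 14
AD (Dana): max(-19, 17, 8) = 17
AE (Dana): max(-2, 18) = 18
AF (Dana): max(4, -12, 3) = 4
K (Bob): min(17, 18, 4) = 4
C (Dana): max(14, 4) = 14
Root (Bob): min(16, 5, 14) = 5
At Root, Bob picks B (lowest: 5).
At B, Dana picks G (highest: 5).
At G, Bob picks U (lowest: 5).
At U, Dana picks L24 (highest: 5).
Terminal value 5.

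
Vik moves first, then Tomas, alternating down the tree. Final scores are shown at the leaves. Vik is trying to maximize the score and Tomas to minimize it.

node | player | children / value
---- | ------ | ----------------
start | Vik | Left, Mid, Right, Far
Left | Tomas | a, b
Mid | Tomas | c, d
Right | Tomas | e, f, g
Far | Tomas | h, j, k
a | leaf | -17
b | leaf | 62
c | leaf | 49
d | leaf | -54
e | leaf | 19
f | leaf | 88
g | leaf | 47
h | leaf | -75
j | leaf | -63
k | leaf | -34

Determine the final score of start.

19

Left (Tomas): min(-17, 62) = -17
Mid (Tomas): min(49, -54) = -54
Right (Tomas): min(19, 88, 47) = 19
Far (Tomas): min(-75, -63, -34) = -75
start (Vik): max(-17, -54, 19, -75) = 19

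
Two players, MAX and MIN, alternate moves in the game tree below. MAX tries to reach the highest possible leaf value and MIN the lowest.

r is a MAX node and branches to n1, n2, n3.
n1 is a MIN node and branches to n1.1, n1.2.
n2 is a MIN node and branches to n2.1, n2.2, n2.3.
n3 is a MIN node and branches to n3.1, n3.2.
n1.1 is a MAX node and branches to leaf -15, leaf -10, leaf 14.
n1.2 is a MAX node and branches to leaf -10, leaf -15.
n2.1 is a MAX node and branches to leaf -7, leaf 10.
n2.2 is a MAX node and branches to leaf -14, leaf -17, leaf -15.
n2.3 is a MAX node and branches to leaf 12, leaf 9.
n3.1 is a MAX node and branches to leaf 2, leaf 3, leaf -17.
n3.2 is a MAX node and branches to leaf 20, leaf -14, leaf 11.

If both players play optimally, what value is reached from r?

n1.1 (MAX): max(-15, -10, 14) = 14
n1.2 (MAX): max(-10, -15) = -10
n1 (MIN): min(14, -10) = -10
n2.1 (MAX): max(-7, 10) = 10
n2.2 (MAX): max(-14, -17, -15) = -14
n2.3 (MAX): max(12, 9) = 12
n2 (MIN): min(10, -14, 12) = -14
n3.1 (MAX): max(2, 3, -17) = 3
n3.2 (MAX): max(20, -14, 11) = 20
n3 (MIN): min(3, 20) = 3
r (MAX): max(-10, -14, 3) = 3

3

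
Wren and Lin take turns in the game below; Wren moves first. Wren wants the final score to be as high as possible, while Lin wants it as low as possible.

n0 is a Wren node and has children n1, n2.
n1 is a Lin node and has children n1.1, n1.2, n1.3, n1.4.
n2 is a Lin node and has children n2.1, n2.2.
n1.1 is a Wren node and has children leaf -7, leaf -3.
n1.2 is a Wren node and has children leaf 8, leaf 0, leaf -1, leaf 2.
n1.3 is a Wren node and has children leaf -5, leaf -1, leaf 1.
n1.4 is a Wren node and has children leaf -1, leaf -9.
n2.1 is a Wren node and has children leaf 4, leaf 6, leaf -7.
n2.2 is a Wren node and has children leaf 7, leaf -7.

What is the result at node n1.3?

1

n1.3 (Wren): max(-5, -1, 1) = 1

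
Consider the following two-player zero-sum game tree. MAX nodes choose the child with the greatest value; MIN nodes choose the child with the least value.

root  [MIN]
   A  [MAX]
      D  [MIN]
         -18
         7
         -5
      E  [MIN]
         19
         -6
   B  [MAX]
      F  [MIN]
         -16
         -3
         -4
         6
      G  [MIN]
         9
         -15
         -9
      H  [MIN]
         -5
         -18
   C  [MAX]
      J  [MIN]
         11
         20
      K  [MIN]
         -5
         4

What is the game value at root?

D (MIN): min(-18, 7, -5) = -18
E (MIN): min(19, -6) = -6
A (MAX): max(-18, -6) = -6
F (MIN): min(-16, -3, -4, 6) = -16
G (MIN): min(9, -15, -9) = -15
H (MIN): min(-5, -18) = -18
B (MAX): max(-16, -15, -18) = -15
J (MIN): min(11, 20) = 11
K (MIN): min(-5, 4) = -5
C (MAX): max(11, -5) = 11
root (MIN): min(-6, -15, 11) = -15

-15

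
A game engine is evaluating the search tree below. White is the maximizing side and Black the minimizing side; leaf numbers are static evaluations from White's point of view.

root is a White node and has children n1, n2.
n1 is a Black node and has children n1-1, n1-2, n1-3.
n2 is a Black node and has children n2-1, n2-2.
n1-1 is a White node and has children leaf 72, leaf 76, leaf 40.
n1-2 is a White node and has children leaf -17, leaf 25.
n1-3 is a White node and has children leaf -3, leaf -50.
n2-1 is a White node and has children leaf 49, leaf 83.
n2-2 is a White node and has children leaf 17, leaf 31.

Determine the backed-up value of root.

n1-1 (White): max(72, 76, 40) = 76
n1-2 (White): max(-17, 25) = 25
n1-3 (White): max(-3, -50) = -3
n1 (Black): min(76, 25, -3) = -3
n2-1 (White): max(49, 83) = 83
n2-2 (White): max(17, 31) = 31
n2 (Black): min(83, 31) = 31
root (White): max(-3, 31) = 31

31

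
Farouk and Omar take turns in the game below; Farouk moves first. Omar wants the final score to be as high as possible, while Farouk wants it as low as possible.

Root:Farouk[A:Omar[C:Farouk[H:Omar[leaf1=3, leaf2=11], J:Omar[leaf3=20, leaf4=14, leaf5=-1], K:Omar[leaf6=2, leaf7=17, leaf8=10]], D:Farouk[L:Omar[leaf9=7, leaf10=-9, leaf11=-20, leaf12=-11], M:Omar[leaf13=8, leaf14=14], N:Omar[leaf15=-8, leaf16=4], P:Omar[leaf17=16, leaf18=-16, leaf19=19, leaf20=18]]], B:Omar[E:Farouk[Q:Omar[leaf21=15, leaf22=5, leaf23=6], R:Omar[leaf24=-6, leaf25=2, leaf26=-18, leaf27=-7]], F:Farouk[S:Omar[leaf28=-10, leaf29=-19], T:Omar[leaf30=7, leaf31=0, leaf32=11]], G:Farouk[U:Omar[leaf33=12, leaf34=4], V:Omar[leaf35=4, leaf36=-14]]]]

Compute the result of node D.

4

L (Omar): max(7, -9, -20, -11) = 7
M (Omar): max(8, 14) = 14
N (Omar): max(-8, 4) = 4
P (Omar): max(16, -16, 19, 18) = 19
D (Farouk): min(7, 14, 4, 19) = 4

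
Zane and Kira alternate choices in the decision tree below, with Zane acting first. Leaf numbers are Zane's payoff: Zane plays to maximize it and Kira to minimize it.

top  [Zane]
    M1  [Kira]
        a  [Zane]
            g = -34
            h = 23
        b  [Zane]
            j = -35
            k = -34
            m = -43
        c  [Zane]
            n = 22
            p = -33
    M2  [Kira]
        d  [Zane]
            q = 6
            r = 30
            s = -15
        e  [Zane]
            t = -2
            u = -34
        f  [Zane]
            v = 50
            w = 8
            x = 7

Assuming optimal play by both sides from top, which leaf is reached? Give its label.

t

a (Zane): max(-34, 23) = 23
b (Zane): max(-35, -34, -43) = -34
c (Zane): max(22, -33) = 22
M1 (Kira): min(23, -34, 22) = -34
d (Zane): max(6, 30, -15) = 30
e (Zane): max(-2, -34) = -2
f (Zane): max(50, 8, 7) = 50
M2 (Kira): min(30, -2, 50) = -2
top (Zane): max(-34, -2) = -2
At top, Zane picks M2 (highest: -2).
At M2, Kira picks e (lowest: -2).
At e, Zane picks t (highest: -2).
Terminal value -2.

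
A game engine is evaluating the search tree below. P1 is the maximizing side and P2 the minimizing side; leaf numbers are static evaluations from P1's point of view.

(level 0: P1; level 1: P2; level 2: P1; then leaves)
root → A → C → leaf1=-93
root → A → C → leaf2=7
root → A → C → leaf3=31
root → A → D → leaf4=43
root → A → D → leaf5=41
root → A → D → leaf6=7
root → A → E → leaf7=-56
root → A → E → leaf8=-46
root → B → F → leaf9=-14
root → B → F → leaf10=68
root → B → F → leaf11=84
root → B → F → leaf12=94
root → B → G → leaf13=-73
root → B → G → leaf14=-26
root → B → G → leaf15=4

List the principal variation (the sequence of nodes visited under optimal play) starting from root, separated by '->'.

C (P1): max(-93, 7, 31) = 31
D (P1): max(43, 41, 7) = 43
E (P1): max(-56, -46) = -46
A (P2): min(31, 43, -46) = -46
F (P1): max(-14, 68, 84, 94) = 94
G (P1): max(-73, -26, 4) = 4
B (P2): min(94, 4) = 4
root (P1): max(-46, 4) = 4
At root, P1 picks B (highest: 4).
At B, P2 picks G (lowest: 4).
At G, P1 picks leaf15 (highest: 4).
Terminal value 4.

root -> B -> G -> leaf15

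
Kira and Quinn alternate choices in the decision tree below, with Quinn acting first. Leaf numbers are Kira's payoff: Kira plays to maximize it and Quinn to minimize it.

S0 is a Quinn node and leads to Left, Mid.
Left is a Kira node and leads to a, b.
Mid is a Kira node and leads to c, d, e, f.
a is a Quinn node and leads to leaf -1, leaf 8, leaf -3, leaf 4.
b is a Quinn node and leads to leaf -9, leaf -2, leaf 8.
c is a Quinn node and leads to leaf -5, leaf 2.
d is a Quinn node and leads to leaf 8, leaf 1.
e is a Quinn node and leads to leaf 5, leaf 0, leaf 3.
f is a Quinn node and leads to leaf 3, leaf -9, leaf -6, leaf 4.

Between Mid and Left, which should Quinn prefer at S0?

Left

c (Quinn): min(-5, 2) = -5
d (Quinn): min(8, 1) = 1
e (Quinn): min(5, 0, 3) = 0
f (Quinn): min(3, -9, -6, 4) = -9
Mid (Kira): max(-5, 1, 0, -9) = 1
a (Quinn): min(-1, 8, -3, 4) = -3
b (Quinn): min(-9, -2, 8) = -9
Left (Kira): max(-3, -9) = -3
Quinn prefers the lower value; Mid=1, Left=-3. Left is better since -3 < 1.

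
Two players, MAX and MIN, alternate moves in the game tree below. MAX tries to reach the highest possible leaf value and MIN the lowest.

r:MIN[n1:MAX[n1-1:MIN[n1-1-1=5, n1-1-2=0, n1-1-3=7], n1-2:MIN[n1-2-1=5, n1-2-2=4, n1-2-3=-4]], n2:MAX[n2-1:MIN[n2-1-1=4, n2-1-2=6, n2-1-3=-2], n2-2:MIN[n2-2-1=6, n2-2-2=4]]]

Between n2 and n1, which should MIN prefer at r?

n2-1 (MIN): min(4, 6, -2) = -2
n2-2 (MIN): min(6, 4) = 4
n2 (MAX): max(-2, 4) = 4
n1-1 (MIN): min(5, 0, 7) = 0
n1-2 (MIN): min(5, 4, -4) = -4
n1 (MAX): max(0, -4) = 0
MIN prefers the lower value; n2=4, n1=0. n1 is better since 0 < 4.

n1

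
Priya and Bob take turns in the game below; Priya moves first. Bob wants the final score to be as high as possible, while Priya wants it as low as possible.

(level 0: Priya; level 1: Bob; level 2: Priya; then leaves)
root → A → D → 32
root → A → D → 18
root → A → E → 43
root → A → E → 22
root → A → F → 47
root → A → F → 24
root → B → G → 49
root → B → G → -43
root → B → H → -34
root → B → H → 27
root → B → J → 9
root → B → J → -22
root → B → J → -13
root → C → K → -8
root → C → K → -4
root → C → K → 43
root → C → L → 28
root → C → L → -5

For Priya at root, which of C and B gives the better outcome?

K (Priya): min(-8, -4, 43) = -8
L (Priya): min(28, -5) = -5
C (Bob): max(-8, -5) = -5
G (Priya): min(49, -43) = -43
H (Priya): min(-34, 27) = -34
J (Priya): min(9, -22, -13) = -22
B (Bob): max(-43, -34, -22) = -22
Priya prefers the lower value; C=-5, B=-22. B is better since -22 < -5.

B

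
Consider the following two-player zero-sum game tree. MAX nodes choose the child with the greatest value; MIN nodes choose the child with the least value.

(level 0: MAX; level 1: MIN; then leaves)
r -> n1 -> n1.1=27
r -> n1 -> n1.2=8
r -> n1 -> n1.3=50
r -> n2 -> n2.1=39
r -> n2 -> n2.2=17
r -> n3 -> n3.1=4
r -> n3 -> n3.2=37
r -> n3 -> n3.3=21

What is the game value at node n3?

n3 (MIN): min(4, 37, 21) = 4

4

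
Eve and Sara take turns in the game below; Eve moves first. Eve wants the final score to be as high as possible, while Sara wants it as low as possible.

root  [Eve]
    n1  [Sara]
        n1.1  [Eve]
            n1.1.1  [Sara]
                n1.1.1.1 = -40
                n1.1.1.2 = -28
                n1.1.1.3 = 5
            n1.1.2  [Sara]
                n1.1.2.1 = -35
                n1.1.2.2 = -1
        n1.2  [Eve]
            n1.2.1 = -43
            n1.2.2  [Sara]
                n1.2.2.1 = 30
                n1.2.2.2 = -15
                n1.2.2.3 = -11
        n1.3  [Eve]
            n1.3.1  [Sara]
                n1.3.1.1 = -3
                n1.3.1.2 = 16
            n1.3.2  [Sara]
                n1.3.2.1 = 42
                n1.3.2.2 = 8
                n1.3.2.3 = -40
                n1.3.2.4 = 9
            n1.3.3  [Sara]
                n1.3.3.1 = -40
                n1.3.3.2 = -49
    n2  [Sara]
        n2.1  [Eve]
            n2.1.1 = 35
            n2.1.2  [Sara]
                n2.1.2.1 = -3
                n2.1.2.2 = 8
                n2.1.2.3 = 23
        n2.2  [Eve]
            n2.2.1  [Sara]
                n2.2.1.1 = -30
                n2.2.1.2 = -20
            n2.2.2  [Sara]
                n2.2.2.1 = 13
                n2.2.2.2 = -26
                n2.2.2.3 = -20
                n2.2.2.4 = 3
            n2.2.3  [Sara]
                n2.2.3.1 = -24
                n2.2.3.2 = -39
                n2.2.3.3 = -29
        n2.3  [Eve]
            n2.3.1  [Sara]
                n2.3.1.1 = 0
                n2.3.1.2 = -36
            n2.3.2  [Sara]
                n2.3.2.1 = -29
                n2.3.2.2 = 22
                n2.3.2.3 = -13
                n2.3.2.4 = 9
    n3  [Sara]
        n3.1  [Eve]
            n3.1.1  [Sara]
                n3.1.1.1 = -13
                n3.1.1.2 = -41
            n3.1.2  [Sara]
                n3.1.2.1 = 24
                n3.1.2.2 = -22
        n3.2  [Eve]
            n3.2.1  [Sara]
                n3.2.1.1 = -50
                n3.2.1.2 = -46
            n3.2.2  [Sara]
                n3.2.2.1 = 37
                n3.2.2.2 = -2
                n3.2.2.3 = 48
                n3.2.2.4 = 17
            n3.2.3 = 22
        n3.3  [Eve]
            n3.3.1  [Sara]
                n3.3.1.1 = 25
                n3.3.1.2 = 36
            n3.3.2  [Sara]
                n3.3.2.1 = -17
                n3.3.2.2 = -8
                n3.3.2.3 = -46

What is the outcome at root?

-22

n1.1.1 (Sara): min(-40, -28, 5) = -40
n1.1.2 (Sara): min(-35, -1) = -35
n1.1 (Eve): max(-40, -35) = -35
n1.2.2 (Sara): min(30, -15, -11) = -15
n1.2 (Eve): max(-43, -15) = -15
n1.3.1 (Sara): min(-3, 16) = -3
n1.3.2 (Sara): min(42, 8, -40, 9) = -40
n1.3.3 (Sara): min(-40, -49) = -49
n1.3 (Eve): max(-3, -40, -49) = -3
n1 (Sara): min(-35, -15, -3) = -35
n2.1.2 (Sara): min(-3, 8, 23) = -3
n2.1 (Eve): max(35, -3) = 35
n2.2.1 (Sara): min(-30, -20) = -30
n2.2.2 (Sara): min(13, -26, -20, 3) = -26
n2.2.3 (Sara): min(-24, -39, -29) = -39
n2.2 (Eve): max(-30, -26, -39) = -26
n2.3.1 (Sara): min(0, -36) = -36
n2.3.2 (Sara): min(-29, 22, -13, 9) = -29
n2.3 (Eve): max(-36, -29) = -29
n2 (Sara): min(35, -26, -29) = -29
n3.1.1 (Sara): min(-13, -41) = -41
n3.1.2 (Sara): min(24, -22) = -22
n3.1 (Eve): max(-41, -22) = -22
n3.2.1 (Sara): min(-50, -46) = -50
n3.2.2 (Sara): min(37, -2, 48, 17) = -2
n3.2 (Eve): max(-50, -2, 22) = 22
n3.3.1 (Sara): min(25, 36) = 25
n3.3.2 (Sara): min(-17, -8, -46) = -46
n3.3 (Eve): max(25, -46) = 25
n3 (Sara): min(-22, 22, 25) = -22
root (Eve): max(-35, -29, -22) = -22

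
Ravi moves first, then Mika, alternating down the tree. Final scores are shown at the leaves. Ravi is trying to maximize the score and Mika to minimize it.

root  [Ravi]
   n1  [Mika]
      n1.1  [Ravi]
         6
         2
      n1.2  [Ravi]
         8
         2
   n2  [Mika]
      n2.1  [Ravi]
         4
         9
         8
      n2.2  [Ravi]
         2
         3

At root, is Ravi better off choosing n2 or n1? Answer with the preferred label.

n1

n2.1 (Ravi): max(4, 9, 8) = 9
n2.2 (Ravi): max(2, 3) = 3
n2 (Mika): min(9, 3) = 3
n1.1 (Ravi): max(6, 2) = 6
n1.2 (Ravi): max(8, 2) = 8
n1 (Mika): min(6, 8) = 6
Ravi prefers the higher value; n2=3, n1=6. n1 is better since 6 > 3.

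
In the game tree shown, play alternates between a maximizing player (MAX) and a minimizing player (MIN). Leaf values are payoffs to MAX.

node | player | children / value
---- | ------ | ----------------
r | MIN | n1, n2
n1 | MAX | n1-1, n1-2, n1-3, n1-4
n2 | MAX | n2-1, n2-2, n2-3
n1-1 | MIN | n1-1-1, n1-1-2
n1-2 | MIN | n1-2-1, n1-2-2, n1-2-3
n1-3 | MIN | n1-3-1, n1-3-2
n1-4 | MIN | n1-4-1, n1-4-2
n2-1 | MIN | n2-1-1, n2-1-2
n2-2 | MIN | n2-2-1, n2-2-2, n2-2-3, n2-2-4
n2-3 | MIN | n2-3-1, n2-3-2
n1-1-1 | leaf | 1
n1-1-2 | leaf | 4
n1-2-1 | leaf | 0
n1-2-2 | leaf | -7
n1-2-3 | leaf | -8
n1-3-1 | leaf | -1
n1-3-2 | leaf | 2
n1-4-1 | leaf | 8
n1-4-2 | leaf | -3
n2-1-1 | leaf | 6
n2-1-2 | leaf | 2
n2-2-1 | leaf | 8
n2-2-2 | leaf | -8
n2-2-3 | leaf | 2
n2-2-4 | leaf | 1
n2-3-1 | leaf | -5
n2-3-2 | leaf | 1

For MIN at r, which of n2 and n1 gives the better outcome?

n1

n2-1 (MIN): min(6, 2) = 2
n2-2 (MIN): min(8, -8, 2, 1) = -8
n2-3 (MIN): min(-5, 1) = -5
n2 (MAX): max(2, -8, -5) = 2
n1-1 (MIN): min(1, 4) = 1
n1-2 (MIN): min(0, -7, -8) = -8
n1-3 (MIN): min(-1, 2) = -1
n1-4 (MIN): min(8, -3) = -3
n1 (MAX): max(1, -8, -1, -3) = 1
MIN prefers the lower value; n2=2, n1=1. n1 is better since 1 < 2.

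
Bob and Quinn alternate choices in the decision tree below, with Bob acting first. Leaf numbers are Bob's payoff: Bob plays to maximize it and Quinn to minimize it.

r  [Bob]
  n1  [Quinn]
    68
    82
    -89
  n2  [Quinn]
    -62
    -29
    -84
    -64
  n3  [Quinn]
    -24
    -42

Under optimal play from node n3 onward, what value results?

-42

n3 (Quinn): min(-24, -42) = -42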